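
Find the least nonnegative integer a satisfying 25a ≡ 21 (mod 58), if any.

31

gcd(58, 25) = 1  (58 = 2·25 + 8, 25 = 3·8 + 1, 8 = 8·1).
1 divides 21, so solutions exist.
Back-substituting, 25·(7) + 58·(-3) = 1.
So 25·(7) ≡ 1 (mod 58); multiply by 21: a ≡ 147 (mod 58).
Smallest nonnegative: a = 147 mod 58 = 31.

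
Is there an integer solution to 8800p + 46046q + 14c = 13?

gcd(46046, 8800) = 22  (46046 = 5*8800 + 2046, 8800 = 4*2046 + 616, 2046 = 3*616 + 198, 616 = 3*198 + 22, 198 = 9*22).
gcd(22, 14) = 2.
2 does not divide 13 (remainder 1), so no integer solutions.

no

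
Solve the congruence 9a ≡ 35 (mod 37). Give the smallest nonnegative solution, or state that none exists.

gcd(37, 9):
  37 = 4×9 + 1
  9 = 9×1
so gcd(37, 9) = 1.
1 divides 35, so solutions exist.
Back-substitute for Bézout coefficients:
  1 = 37 - 4×9
  ... = 9×(-4) + 37×(1)
So 9×(-4) ≡ 1 (mod 37); multiply by 35: a ≡ -140 (mod 37).
Smallest nonnegative: a = -140 mod 37 = 8.

8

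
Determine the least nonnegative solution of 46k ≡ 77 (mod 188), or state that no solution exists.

gcd(188, 46):
  188 = 4·46 + 4
  46 = 11·4 + 2
  4 = 2·2
so gcd(188, 46) = 2.
2 does not divide 77, so the congruence has no solution.

no solution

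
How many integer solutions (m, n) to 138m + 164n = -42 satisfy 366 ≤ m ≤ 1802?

gcd(164, 138) = 2.
By Bézout, 138×(-19) + 164×(16) = 2.
Particular solution: (71, -60).
General solution: m = 71 + 82t, n = -60 - 69t for integer t.
366 ≤ 71 + 82t ≤ 1802 gives t ∈ [4, 21], which is 18 values.

18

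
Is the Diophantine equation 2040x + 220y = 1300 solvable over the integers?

yes

gcd(2040, 220):
  2040 = 9×220 + 60
  220 = 3×60 + 40
  60 = 1×40 + 20
  40 = 2×20
so gcd(2040, 220) = 20.
20 divides 1300, so integer solutions exist.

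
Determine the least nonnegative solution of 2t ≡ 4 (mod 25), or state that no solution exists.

2

gcd(25, 2) = 1  (25 = 12*2 + 1, 2 = 2*1).
1 divides 4, so solutions exist.
Back-substituting, 2*(-12) + 25*(1) = 1.
So 2*(-12) ≡ 1 (mod 25); multiply by 4: t ≡ -48 (mod 25).
Smallest nonnegative: t = -48 mod 25 = 2.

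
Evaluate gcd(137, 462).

gcd(462, 137):
  462 = 3×137 + 51
  137 = 2×51 + 35
  51 = 1×35 + 16
  35 = 2×16 + 3
  16 = 5×3 + 1
  3 = 3×1
so gcd(462, 137) = 1.

1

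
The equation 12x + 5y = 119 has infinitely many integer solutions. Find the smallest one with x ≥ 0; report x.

2

gcd(12, 5):
  12 = 2*5 + 2
  5 = 2*2 + 1
  2 = 2*1
so gcd(12, 5) = 1.
1 divides 119, so solutions exist.
Back-substitute for Bézout coefficients:
  1 = 5 - 2*2
  ... = 12*(-2) + 5*(5)
Scale by 119/1 = 119: (x₀, y₀) = (-238, 595).
General solution: x = -238 + 5t, y = 595 - 12t for integer t.
x ≥ 0: smallest is -238 mod 5 = 2 (at t = 48), with y = 19.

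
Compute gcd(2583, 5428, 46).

1

gcd(5428, 2583) = 1.
gcd(1, 46) = 1.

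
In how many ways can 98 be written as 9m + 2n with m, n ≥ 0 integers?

6

gcd(9, 2) = 1  (9 = 4·2 + 1, 2 = 2·1).
Back-substituting, 9·(1) + 2·(-4) = 1.
Scale by 98: one solution is (98, -392). Reduce m mod 2: (0, 49).
General: m = 0 + 2t, n = 49 - 9t.
m ≥ 0 ⇒ t ≥ 0; n ≥ 0 ⇒ t ≤ 5. So t ∈ [0, 5]: 6 solutions.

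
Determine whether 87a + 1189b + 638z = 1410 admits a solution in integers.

no

gcd(1189, 87):
  1189 = 13*87 + 58
  87 = 1*58 + 29
  58 = 2*29
so gcd(1189, 87) = 29.
gcd(29, 638) = 29.
29 does not divide 1410 (remainder 18), so no integer solutions.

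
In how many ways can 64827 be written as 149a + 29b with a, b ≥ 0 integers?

gcd(149, 29) = 1.
By Bézout, 149·(-7) + 29·(36) = 1.
One solution: (3, 2220).
General: a = 3 + 29t, b = 2220 - 149t.
a ≥ 0 ⇒ t ≥ 0; b ≥ 0 ⇒ t ≤ 14. So t ∈ [0, 14]: 15 solutions.

15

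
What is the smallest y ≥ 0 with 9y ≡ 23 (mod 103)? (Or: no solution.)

gcd(103, 9) = 1.
1 divides 23, so solutions exist.
By Bézout, 9·(23) + 103·(-2) = 1.
So 9·(23) ≡ 1 (mod 103); multiply by 23: y ≡ 529 (mod 103).
Smallest nonnegative: y = 529 mod 103 = 14.

14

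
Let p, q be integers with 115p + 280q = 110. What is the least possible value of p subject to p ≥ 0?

18

gcd(280, 115):
  280 = 2×115 + 50
  115 = 2×50 + 15
  50 = 3×15 + 5
  15 = 3×5
so gcd(280, 115) = 5.
5 divides 110, so solutions exist.
Back-substitute for Bézout coefficients:
  5 = 50 - 3×15
  ... = 115×(-17) + 280×(7)
Scale by 110/5 = 22: (p₀, q₀) = (-374, 154).
General solution: p = -374 + 56t, q = 154 - 23t for integer t.
p ≥ 0: smallest is -374 mod 56 = 18 (at t = 7), with q = -7.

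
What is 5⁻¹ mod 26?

gcd(26, 5):
  26 = 5*5 + 1
  5 = 5*1
so gcd(26, 5) = 1.
Back-substitute for Bézout coefficients:
  1 = 26 - 5*5
  ... = 5*(-5) + 26*(1)
So 5*-5 ≡ 1 (mod 26), and -5 mod 26 = 21.

21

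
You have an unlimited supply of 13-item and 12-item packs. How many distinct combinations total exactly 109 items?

Need nonnegative integers with 13j + 12k = 109.
gcd(13, 12) = 1, and 13·(1) + 12·(-1) = 1.
So (j₀, k₀) = (109, -109); general j = 109 + 12t, k = -109 - 13t.
j ≥ 0 ⇒ t ≥ -9; k ≥ 0 ⇒ t ≤ -9. That's 1 value of t.

1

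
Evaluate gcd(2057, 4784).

gcd(4784, 2057) = 1  (4784 = 2×2057 + 670, 2057 = 3×670 + 47, 670 = 14×47 + 12, 47 = 3×12 + 11, 12 = 1×11 + 1, 11 = 11×1).

1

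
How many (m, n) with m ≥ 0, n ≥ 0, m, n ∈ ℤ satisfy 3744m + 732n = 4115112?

gcd(3744, 732):
  3744 = 5·732 + 84
  732 = 8·84 + 60
  84 = 1·60 + 24
  60 = 2·24 + 12
  24 = 2·12
so gcd(3744, 732) = 12.
Back-substitute for Bézout coefficients:
  12 = 60 - 2·24
  ... = 3744·(-26) + 732·(133)
Scale by 342926: one solution is (-8916076, 45609158). Reduce m mod 61: (50, 5366).
General: m = 50 + 61t, n = 5366 - 312t.
m ≥ 0 ⇒ t ≥ 0; n ≥ 0 ⇒ t ≤ 17. So t ∈ [0, 17]: 18 solutions.

18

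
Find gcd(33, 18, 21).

3

gcd(33, 18) = 3  (33 = 1*18 + 15, 18 = 1*15 + 3, 15 = 5*3).
gcd(3, 21) = 3.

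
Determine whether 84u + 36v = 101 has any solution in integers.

no

gcd(84, 36) = 12  (84 = 2*36 + 12, 36 = 3*12).
12 does not divide 101 (remainder 5), so no integer solutions.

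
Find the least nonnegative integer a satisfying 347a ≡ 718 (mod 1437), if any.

176

gcd(1437, 347) = 1.
1 divides 718, so solutions exist.
By Bézout, 347·(-352) + 1437·(85) = 1.
So 347·(-352) ≡ 1 (mod 1437); multiply by 718: a ≡ -252736 (mod 1437).
Smallest nonnegative: a = -252736 mod 1437 = 176.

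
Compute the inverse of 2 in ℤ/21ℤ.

gcd(21, 2):
  21 = 10*2 + 1
  2 = 2*1
so gcd(21, 2) = 1.
Back-substitute for Bézout coefficients:
  1 = 21 - 10*2
  ... = 2*(-10) + 21*(1)
So 2*-10 ≡ 1 (mod 21), and -10 mod 21 = 11.

11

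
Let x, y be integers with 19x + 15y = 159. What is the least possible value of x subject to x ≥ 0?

6

gcd(19, 15):
  19 = 1×15 + 4
  15 = 3×4 + 3
  4 = 1×3 + 1
  3 = 3×1
so gcd(19, 15) = 1.
1 divides 159, so solutions exist.
Back-substitute for Bézout coefficients:
  1 = 4 - 1×3
  ... = 19×(4) + 15×(-5)
Scale by 159/1 = 159: (x₀, y₀) = (636, -795).
General solution: x = 636 + 15t, y = -795 - 19t for integer t.
x ≥ 0: smallest is 636 mod 15 = 6 (at t = -42), with y = 3.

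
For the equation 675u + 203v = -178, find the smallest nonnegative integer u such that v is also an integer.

188

gcd(675, 203) = 1.
1 divides -178, so solutions exist.
By Bézout, 675·(40) + 203·(-133) = 1.
Scale by -178/1 = -178: (u₀, v₀) = (-7120, 23674).
General solution: u = -7120 + 203t, v = 23674 - 675t for integer t.
u ≥ 0: smallest is -7120 mod 203 = 188 (at t = 36), with v = -626.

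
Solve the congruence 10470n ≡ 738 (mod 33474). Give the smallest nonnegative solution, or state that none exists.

1864

gcd(33474, 10470):
  33474 = 3*10470 + 2064
  10470 = 5*2064 + 150
  2064 = 13*150 + 114
  150 = 1*114 + 36
  114 = 3*36 + 6
  36 = 6*6
so gcd(33474, 10470) = 6.
6 divides 738, so solutions exist.
Back-substitute for Bézout coefficients:
  6 = 114 - 3*36
  ... = 10470*(-892) + 33474*(279)
So 10470*(-892) ≡ 6 (mod 33474); multiply by 123: n ≡ -109716 (mod 5579).
Smallest nonnegative: n = -109716 mod 5579 = 1864.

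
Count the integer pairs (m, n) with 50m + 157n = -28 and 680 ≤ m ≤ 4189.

22

gcd(157, 50):
  157 = 3*50 + 7
  50 = 7*7 + 1
  7 = 7*1
so gcd(157, 50) = 1.
Back-substitute for Bézout coefficients:
  1 = 50 - 7*7
  ... = 50*(22) + 157*(-7)
Scale by -28: particular solution (-616, 196); reduce m mod 157: (12, -4).
General solution: m = 12 + 157t, n = -4 - 50t for integer t.
680 ≤ 12 + 157t ≤ 4189 gives t ∈ [5, 26], which is 22 values.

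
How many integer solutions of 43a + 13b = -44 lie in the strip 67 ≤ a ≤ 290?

gcd(43, 13) = 1  (43 = 3*13 + 4, 13 = 3*4 + 1, 4 = 4*1).
Back-substituting, 43*(-3) + 13*(10) = 1.
Scale by -44: particular solution (132, -440); reduce a mod 13: (2, -10).
General solution: a = 2 + 13t, b = -10 - 43t for integer t.
67 ≤ 2 + 13t ≤ 290 gives t ∈ [5, 22], which is 18 values.

18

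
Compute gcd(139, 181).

1

gcd(181, 139):
  181 = 1·139 + 42
  139 = 3·42 + 13
  42 = 3·13 + 3
  13 = 4·3 + 1
  3 = 3·1
so gcd(181, 139) = 1.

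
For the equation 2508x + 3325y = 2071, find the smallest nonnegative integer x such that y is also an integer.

gcd(3325, 2508) = 19.
19 divides 2071, so solutions exist.
By Bézout, 2508×(-57) + 3325×(43) = 19.
Scale by 2071/19 = 109: (x₀, y₀) = (-6213, 4687).
General solution: x = -6213 + 175t, y = 4687 - 132t for integer t.
x ≥ 0: smallest is -6213 mod 175 = 87 (at t = 36), with y = -65.

87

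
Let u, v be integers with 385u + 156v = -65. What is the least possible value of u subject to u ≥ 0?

91

gcd(385, 156):
  385 = 2·156 + 73
  156 = 2·73 + 10
  73 = 7·10 + 3
  10 = 3·3 + 1
  3 = 3·1
so gcd(385, 156) = 1.
1 divides -65, so solutions exist.
Back-substitute for Bézout coefficients:
  1 = 10 - 3·3
  ... = 385·(-47) + 156·(116)
Scale by -65/1 = -65: (u₀, v₀) = (3055, -7540).
General solution: u = 3055 + 156t, v = -7540 - 385t for integer t.
u ≥ 0: smallest is 3055 mod 156 = 91 (at t = -19), with v = -225.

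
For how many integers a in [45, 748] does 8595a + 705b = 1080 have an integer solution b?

gcd(8595, 705):
  8595 = 12*705 + 135
  705 = 5*135 + 30
  135 = 4*30 + 15
  30 = 2*15
so gcd(8595, 705) = 15.
Back-substitute for Bézout coefficients:
  15 = 135 - 4*30
  ... = 8595*(21) + 705*(-256)
Scale by 72: particular solution (1512, -18432); reduce a mod 47: (8, -96).
General solution: a = 8 + 47t, b = -96 - 573t for integer t.
45 ≤ 8 + 47t ≤ 748 gives t ∈ [1, 15], which is 15 values.

15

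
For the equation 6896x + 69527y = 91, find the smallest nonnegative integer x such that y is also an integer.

gcd(69527, 6896):
  69527 = 10·6896 + 567
  6896 = 12·567 + 92
  567 = 6·92 + 15
  92 = 6·15 + 2
  15 = 7·2 + 1
  2 = 2·1
so gcd(69527, 6896) = 1.
1 divides 91, so solutions exist.
Back-substitute for Bézout coefficients:
  1 = 15 - 7·2
  ... = 6896·(-32495) + 69527·(3223)
Scale by 91/1 = 91: (x₀, y₀) = (-2957045, 293293).
General solution: x = -2957045 + 69527t, y = 293293 - 6896t for integer t.
x ≥ 0: smallest is -2957045 mod 69527 = 32616 (at t = 43), with y = -3235.

32616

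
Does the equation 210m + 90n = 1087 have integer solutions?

gcd(210, 90):
  210 = 2×90 + 30
  90 = 3×30
so gcd(210, 90) = 30.
30 does not divide 1087 (remainder 7), so no integer solutions.

no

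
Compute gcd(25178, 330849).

1

gcd(330849, 25178) = 1  (330849 = 13*25178 + 3535, 25178 = 7*3535 + 433, 3535 = 8*433 + 71, 433 = 6*71 + 7, 71 = 10*7 + 1, 7 = 7*1).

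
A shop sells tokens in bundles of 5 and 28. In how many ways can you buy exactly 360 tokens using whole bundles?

3

Need nonnegative integers with 5j + 28k = 360.
gcd(5, 28) = 1, and 5·(-11) + 28·(2) = 1.
So (j₀, k₀) = (-3960, 720); general j = -3960 + 28t, k = 720 - 5t.
j ≥ 0 ⇒ t ≥ 142; k ≥ 0 ⇒ t ≤ 144. That's 3 values of t.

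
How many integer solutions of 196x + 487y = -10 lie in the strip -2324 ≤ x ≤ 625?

gcd(487, 196) = 1  (487 = 2·196 + 95, 196 = 2·95 + 6, 95 = 15·6 + 5, 6 = 1·5 + 1, 5 = 5·1).
Back-substituting, 196·(82) + 487·(-33) = 1.
Scale by -10: particular solution (-820, 330); reduce x mod 487: (154, -62).
General solution: x = 154 + 487t, y = -62 - 196t for integer t.
-2324 ≤ 154 + 487t ≤ 625 gives t ∈ [-5, 0], which is 6 values.

6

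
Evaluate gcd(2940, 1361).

gcd(2940, 1361):
  2940 = 2*1361 + 218
  1361 = 6*218 + 53
  218 = 4*53 + 6
  53 = 8*6 + 5
  6 = 1*5 + 1
  5 = 5*1
so gcd(2940, 1361) = 1.

1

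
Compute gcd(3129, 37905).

21

gcd(37905, 3129):
  37905 = 12×3129 + 357
  3129 = 8×357 + 273
  357 = 1×273 + 84
  273 = 3×84 + 21
  84 = 4×21
so gcd(37905, 3129) = 21.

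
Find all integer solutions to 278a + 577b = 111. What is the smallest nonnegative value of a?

484

gcd(577, 278) = 1  (577 = 2×278 + 21, 278 = 13×21 + 5, 21 = 4×5 + 1, 5 = 5×1).
1 divides 111, so solutions exist.
Back-substituting, 278×(-110) + 577×(53) = 1.
Scale by 111/1 = 111: (a₀, b₀) = (-12210, 5883).
General solution: a = -12210 + 577t, b = 5883 - 278t for integer t.
a ≥ 0: smallest is -12210 mod 577 = 484 (at t = 22), with b = -233.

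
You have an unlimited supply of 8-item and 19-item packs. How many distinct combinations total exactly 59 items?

1

Need nonnegative integers with 8j + 19k = 59.
gcd(8, 19) = 1, and 8·(-7) + 19·(3) = 1.
So (j₀, k₀) = (-413, 177); general j = -413 + 19t, k = 177 - 8t.
j ≥ 0 ⇒ t ≥ 22; k ≥ 0 ⇒ t ≤ 22. That's 1 value of t.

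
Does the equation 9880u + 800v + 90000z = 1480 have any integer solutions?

yes

gcd(9880, 800) = 40  (9880 = 12*800 + 280, 800 = 2*280 + 240, 280 = 1*240 + 40, 240 = 6*40).
gcd(40, 90000) = 40.
40 divides 1480, so integer solutions exist.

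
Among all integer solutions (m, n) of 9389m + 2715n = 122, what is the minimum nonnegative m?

1183

gcd(9389, 2715) = 1.
1 divides 122, so solutions exist.
By Bézout, 9389·(299) + 2715·(-1034) = 1.
Scale by 122/1 = 122: (m₀, n₀) = (36478, -126148).
General solution: m = 36478 + 2715t, n = -126148 - 9389t for integer t.
m ≥ 0: smallest is 36478 mod 2715 = 1183 (at t = -13), with n = -4091.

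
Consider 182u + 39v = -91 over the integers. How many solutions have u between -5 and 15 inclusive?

7

gcd(182, 39) = 13  (182 = 4×39 + 26, 39 = 1×26 + 13, 26 = 2×13).
Back-substituting, 182×(-1) + 39×(5) = 13.
Scale by -7: particular solution (7, -35); reduce u mod 3: (1, -7).
General solution: u = 1 + 3t, v = -7 - 14t for integer t.
-5 ≤ 1 + 3t ≤ 15 gives t ∈ [-2, 4], which is 7 values.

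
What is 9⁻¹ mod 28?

gcd(28, 9) = 1.
By Bézout, 9·(-3) + 28·(1) = 1.
So 9·-3 ≡ 1 (mod 28), and -3 mod 28 = 25.

25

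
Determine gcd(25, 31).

gcd(31, 25) = 1  (31 = 1×25 + 6, 25 = 4×6 + 1, 6 = 6×1).

1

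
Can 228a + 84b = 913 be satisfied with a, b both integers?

gcd(228, 84) = 12.
12 does not divide 913 (remainder 1), so no integer solutions.

no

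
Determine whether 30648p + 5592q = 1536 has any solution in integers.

gcd(30648, 5592) = 24  (30648 = 5×5592 + 2688, 5592 = 2×2688 + 216, 2688 = 12×216 + 96, 216 = 2×96 + 24, 96 = 4×24).
24 divides 1536, so integer solutions exist.

yes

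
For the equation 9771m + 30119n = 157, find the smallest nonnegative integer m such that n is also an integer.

3101

gcd(30119, 9771) = 1.
1 divides 157, so solutions exist.
By Bézout, 9771·(2130) + 30119·(-691) = 1.
Scale by 157/1 = 157: (m₀, n₀) = (334410, -108487).
General solution: m = 334410 + 30119t, n = -108487 - 9771t for integer t.
m ≥ 0: smallest is 334410 mod 30119 = 3101 (at t = -11), with n = -1006.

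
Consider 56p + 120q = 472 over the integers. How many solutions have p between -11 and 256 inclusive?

17

gcd(120, 56):
  120 = 2·56 + 8
  56 = 7·8
so gcd(120, 56) = 8.
Back-substitute for Bézout coefficients:
  8 = 120 - 2·56
  ... = 56·(-2) + 120·(1)
Scale by 59: particular solution (-118, 59); reduce p mod 15: (2, 3).
General solution: p = 2 + 15t, q = 3 - 7t for integer t.
-11 ≤ 2 + 15t ≤ 256 gives t ∈ [0, 16], which is 17 values.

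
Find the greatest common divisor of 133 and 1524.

1

gcd(1524, 133) = 1  (1524 = 11·133 + 61, 133 = 2·61 + 11, 61 = 5·11 + 6, 11 = 1·6 + 5, 6 = 1·5 + 1, 5 = 5·1).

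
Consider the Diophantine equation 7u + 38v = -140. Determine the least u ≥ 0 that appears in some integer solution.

18

gcd(38, 7):
  38 = 5·7 + 3
  7 = 2·3 + 1
  3 = 3·1
so gcd(38, 7) = 1.
1 divides -140, so solutions exist.
Back-substitute for Bézout coefficients:
  1 = 7 - 2·3
  ... = 7·(11) + 38·(-2)
Scale by -140/1 = -140: (u₀, v₀) = (-1540, 280).
General solution: u = -1540 + 38t, v = 280 - 7t for integer t.
u ≥ 0: smallest is -1540 mod 38 = 18 (at t = 41), with v = -7.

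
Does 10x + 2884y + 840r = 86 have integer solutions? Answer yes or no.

gcd(2884, 10):
  2884 = 288·10 + 4
  10 = 2·4 + 2
  4 = 2·2
so gcd(2884, 10) = 2.
gcd(2, 840) = 2.
2 divides 86, so integer solutions exist.

yes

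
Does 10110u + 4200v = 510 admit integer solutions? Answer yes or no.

gcd(10110, 4200):
  10110 = 2×4200 + 1710
  4200 = 2×1710 + 780
  1710 = 2×780 + 150
  780 = 5×150 + 30
  150 = 5×30
so gcd(10110, 4200) = 30.
30 divides 510, so integer solutions exist.

yes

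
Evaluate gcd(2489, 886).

gcd(2489, 886):
  2489 = 2×886 + 717
  886 = 1×717 + 169
  717 = 4×169 + 41
  169 = 4×41 + 5
  41 = 8×5 + 1
  5 = 5×1
so gcd(2489, 886) = 1.

1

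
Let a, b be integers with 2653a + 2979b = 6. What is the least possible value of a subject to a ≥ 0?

gcd(2979, 2653) = 1  (2979 = 1*2653 + 326, 2653 = 8*326 + 45, 326 = 7*45 + 11, 45 = 4*11 + 1, 11 = 11*1).
1 divides 6, so solutions exist.
Back-substituting, 2653*(265) + 2979*(-236) = 1.
Scale by 6/1 = 6: (a₀, b₀) = (1590, -1416).
General solution: a = 1590 + 2979t, b = -1416 - 2653t for integer t.
a ≥ 0: smallest is 1590 mod 2979 = 1590 (at t = 0), with b = -1416.

1590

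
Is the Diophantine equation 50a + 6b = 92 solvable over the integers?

gcd(50, 6):
  50 = 8·6 + 2
  6 = 3·2
so gcd(50, 6) = 2.
2 divides 92, so integer solutions exist.

yes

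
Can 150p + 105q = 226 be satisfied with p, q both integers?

no

gcd(150, 105) = 15  (150 = 1×105 + 45, 105 = 2×45 + 15, 45 = 3×15).
15 does not divide 226 (remainder 1), so no integer solutions.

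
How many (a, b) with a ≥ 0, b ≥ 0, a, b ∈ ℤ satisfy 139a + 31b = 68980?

16

gcd(139, 31):
  139 = 4·31 + 15
  31 = 2·15 + 1
  15 = 15·1
so gcd(139, 31) = 1.
Back-substitute for Bézout coefficients:
  1 = 31 - 2·15
  ... = 139·(-2) + 31·(9)
Scale by 68980: one solution is (-137960, 620820). Reduce a mod 31: (21, 2131).
General: a = 21 + 31t, b = 2131 - 139t.
a ≥ 0 ⇒ t ≥ 0; b ≥ 0 ⇒ t ≤ 15. So t ∈ [0, 15]: 16 solutions.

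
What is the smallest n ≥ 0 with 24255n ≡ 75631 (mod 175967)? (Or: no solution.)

no solution

gcd(175967, 24255):
  175967 = 7×24255 + 6182
  24255 = 3×6182 + 5709
  6182 = 1×5709 + 473
  5709 = 12×473 + 33
  473 = 14×33 + 11
  33 = 3×11
so gcd(175967, 24255) = 11.
11 does not divide 75631, so the congruence has no solution.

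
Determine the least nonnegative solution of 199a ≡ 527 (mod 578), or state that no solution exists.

gcd(578, 199) = 1.
1 divides 527, so solutions exist.
By Bézout, 199·(61) + 578·(-21) = 1.
So 199·(61) ≡ 1 (mod 578); multiply by 527: a ≡ 32147 (mod 578).
Smallest nonnegative: a = 32147 mod 578 = 357.

357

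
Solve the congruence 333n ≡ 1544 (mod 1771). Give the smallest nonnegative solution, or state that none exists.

gcd(1771, 333) = 1.
1 divides 1544, so solutions exist.
By Bézout, 333*(-117) + 1771*(22) = 1.
So 333*(-117) ≡ 1 (mod 1771); multiply by 1544: n ≡ -180648 (mod 1771).
Smallest nonnegative: n = -180648 mod 1771 = 1765.

1765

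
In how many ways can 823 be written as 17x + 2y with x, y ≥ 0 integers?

24

gcd(17, 2):
  17 = 8×2 + 1
  2 = 2×1
so gcd(17, 2) = 1.
Back-substitute for Bézout coefficients:
  1 = 17 - 8×2
  ... = 17×(1) + 2×(-8)
Scale by 823: one solution is (823, -6584). Reduce x mod 2: (1, 403).
General: x = 1 + 2t, y = 403 - 17t.
x ≥ 0 ⇒ t ≥ 0; y ≥ 0 ⇒ t ≤ 23. So t ∈ [0, 23]: 24 solutions.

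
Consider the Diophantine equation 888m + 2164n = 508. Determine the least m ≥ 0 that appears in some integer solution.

gcd(2164, 888):
  2164 = 2×888 + 388
  888 = 2×388 + 112
  388 = 3×112 + 52
  112 = 2×52 + 8
  52 = 6×8 + 4
  8 = 2×4
so gcd(2164, 888) = 4.
4 divides 508, so solutions exist.
Back-substitute for Bézout coefficients:
  4 = 52 - 6×8
  ... = 888×(-251) + 2164×(103)
Scale by 508/4 = 127: (m₀, n₀) = (-31877, 13081).
General solution: m = -31877 + 541t, n = 13081 - 222t for integer t.
m ≥ 0: smallest is -31877 mod 541 = 42 (at t = 59), with n = -17.

42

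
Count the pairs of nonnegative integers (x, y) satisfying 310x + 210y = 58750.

9

gcd(310, 210) = 10  (310 = 1×210 + 100, 210 = 2×100 + 10, 100 = 10×10).
Back-substituting, 310×(-2) + 210×(3) = 10.
Scale by 5875: one solution is (-11750, 17625). Reduce x mod 21: (10, 265).
General: x = 10 + 21t, y = 265 - 31t.
x ≥ 0 ⇒ t ≥ 0; y ≥ 0 ⇒ t ≤ 8. So t ∈ [0, 8]: 9 solutions.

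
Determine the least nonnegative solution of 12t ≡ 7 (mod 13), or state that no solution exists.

6

gcd(13, 12) = 1.
1 divides 7, so solutions exist.
By Bézout, 12·(-1) + 13·(1) = 1.
So 12·(-1) ≡ 1 (mod 13); multiply by 7: t ≡ -7 (mod 13).
Smallest nonnegative: t = -7 mod 13 = 6.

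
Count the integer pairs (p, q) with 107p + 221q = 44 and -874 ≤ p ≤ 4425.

24

gcd(221, 107):
  221 = 2*107 + 7
  107 = 15*7 + 2
  7 = 3*2 + 1
  2 = 2*1
so gcd(221, 107) = 1.
Back-substitute for Bézout coefficients:
  1 = 7 - 3*2
  ... = 107*(-95) + 221*(46)
Scale by 44: particular solution (-4180, 2024); reduce p mod 221: (19, -9).
General solution: p = 19 + 221t, q = -9 - 107t for integer t.
-874 ≤ 19 + 221t ≤ 4425 gives t ∈ [-4, 19], which is 24 values.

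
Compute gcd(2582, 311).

1

gcd(2582, 311):
  2582 = 8·311 + 94
  311 = 3·94 + 29
  94 = 3·29 + 7
  29 = 4·7 + 1
  7 = 7·1
so gcd(2582, 311) = 1.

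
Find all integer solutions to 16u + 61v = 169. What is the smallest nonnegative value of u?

22

gcd(61, 16):
  61 = 3*16 + 13
  16 = 1*13 + 3
  13 = 4*3 + 1
  3 = 3*1
so gcd(61, 16) = 1.
1 divides 169, so solutions exist.
Back-substitute for Bézout coefficients:
  1 = 13 - 4*3
  ... = 16*(-19) + 61*(5)
Scale by 169/1 = 169: (u₀, v₀) = (-3211, 845).
General solution: u = -3211 + 61t, v = 845 - 16t for integer t.
u ≥ 0: smallest is -3211 mod 61 = 22 (at t = 53), with v = -3.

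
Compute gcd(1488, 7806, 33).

gcd(7806, 1488):
  7806 = 5×1488 + 366
  1488 = 4×366 + 24
  366 = 15×24 + 6
  24 = 4×6
so gcd(7806, 1488) = 6.
gcd(6, 33) = 3.

3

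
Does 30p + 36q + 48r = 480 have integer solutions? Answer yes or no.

gcd(36, 30) = 6.
gcd(6, 48) = 6.
6 divides 480, so integer solutions exist.

yes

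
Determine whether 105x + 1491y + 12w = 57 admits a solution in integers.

yes

gcd(1491, 105) = 21  (1491 = 14×105 + 21, 105 = 5×21).
gcd(21, 12) = 3.
3 divides 57, so integer solutions exist.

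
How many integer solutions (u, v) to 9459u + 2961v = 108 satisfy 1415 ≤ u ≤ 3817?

8

gcd(9459, 2961):
  9459 = 3*2961 + 576
  2961 = 5*576 + 81
  576 = 7*81 + 9
  81 = 9*9
so gcd(9459, 2961) = 9.
Back-substitute for Bézout coefficients:
  9 = 576 - 7*81
  ... = 9459*(36) + 2961*(-115)
Scale by 12: particular solution (432, -1380); reduce u mod 329: (103, -329).
General solution: u = 103 + 329t, v = -329 - 1051t for integer t.
1415 ≤ 103 + 329t ≤ 3817 gives t ∈ [4, 11], which is 8 values.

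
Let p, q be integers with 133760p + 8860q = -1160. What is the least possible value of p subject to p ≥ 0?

gcd(133760, 8860) = 20.
20 divides -1160, so solutions exist.
By Bézout, 133760·(-103) + 8860·(1555) = 20.
Scale by -1160/20 = -58: (p₀, q₀) = (5974, -90190).
General solution: p = 5974 + 443t, q = -90190 - 6688t for integer t.
p ≥ 0: smallest is 5974 mod 443 = 215 (at t = -13), with q = -3246.

215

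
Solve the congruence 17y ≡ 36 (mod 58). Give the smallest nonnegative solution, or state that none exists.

gcd(58, 17) = 1.
1 divides 36, so solutions exist.
By Bézout, 17·(-17) + 58·(5) = 1.
So 17·(-17) ≡ 1 (mod 58); multiply by 36: y ≡ -612 (mod 58).
Smallest nonnegative: y = -612 mod 58 = 26.

26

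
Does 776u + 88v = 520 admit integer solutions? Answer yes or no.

yes

gcd(776, 88) = 8  (776 = 8×88 + 72, 88 = 1×72 + 16, 72 = 4×16 + 8, 16 = 2×8).
8 divides 520, so integer solutions exist.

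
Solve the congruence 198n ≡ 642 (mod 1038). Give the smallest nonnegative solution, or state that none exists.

gcd(1038, 198) = 6  (1038 = 5×198 + 48, 198 = 4×48 + 6, 48 = 8×6).
6 divides 642, so solutions exist.
Back-substituting, 198×(21) + 1038×(-4) = 6.
So 198×(21) ≡ 6 (mod 1038); multiply by 107: n ≡ 2247 (mod 173).
Smallest nonnegative: n = 2247 mod 173 = 171.

171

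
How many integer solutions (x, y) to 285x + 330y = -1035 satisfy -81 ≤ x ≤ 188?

gcd(330, 285):
  330 = 1*285 + 45
  285 = 6*45 + 15
  45 = 3*15
so gcd(330, 285) = 15.
Back-substitute for Bézout coefficients:
  15 = 285 - 6*45
  ... = 285*(7) + 330*(-6)
Scale by -69: particular solution (-483, 414); reduce x mod 22: (1, -4).
General solution: x = 1 + 22t, y = -4 - 19t for integer t.
-81 ≤ 1 + 22t ≤ 188 gives t ∈ [-3, 8], which is 12 values.

12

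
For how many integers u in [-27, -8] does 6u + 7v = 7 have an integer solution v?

gcd(7, 6):
  7 = 1·6 + 1
  6 = 6·1
so gcd(7, 6) = 1.
Back-substitute for Bézout coefficients:
  1 = 7 - 1·6
  ... = 6·(-1) + 7·(1)
Scale by 7: particular solution (-7, 7); reduce u mod 7: (0, 1).
General solution: u = 0 + 7t, v = 1 - 6t for integer t.
-27 ≤ 0 + 7t ≤ -8 gives t ∈ [-3, -2], which is 2 values.

2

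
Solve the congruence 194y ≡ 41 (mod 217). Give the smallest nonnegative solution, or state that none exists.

102

gcd(217, 194) = 1.
1 divides 41, so solutions exist.
By Bézout, 194·(66) + 217·(-59) = 1.
So 194·(66) ≡ 1 (mod 217); multiply by 41: y ≡ 2706 (mod 217).
Smallest nonnegative: y = 2706 mod 217 = 102.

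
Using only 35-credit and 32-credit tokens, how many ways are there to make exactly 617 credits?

1

Need nonnegative integers with 35j + 32k = 617.
gcd(35, 32) = 1, and 35·(11) + 32·(-12) = 1.
So (j₀, k₀) = (6787, -7404); general j = 6787 + 32t, k = -7404 - 35t.
j ≥ 0 ⇒ t ≥ -212; k ≥ 0 ⇒ t ≤ -212. That's 1 value of t.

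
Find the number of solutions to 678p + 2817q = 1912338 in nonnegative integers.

3

gcd(2817, 678) = 3  (2817 = 4·678 + 105, 678 = 6·105 + 48, 105 = 2·48 + 9, 48 = 5·9 + 3, 9 = 3·3).
Back-substituting, 678·(295) + 2817·(-71) = 3.
Scale by 637446: one solution is (188046570, -45258666). Reduce p mod 939: (552, 546).
General: p = 552 + 939t, q = 546 - 226t.
p ≥ 0 ⇒ t ≥ 0; q ≥ 0 ⇒ t ≤ 2. So t ∈ [0, 2]: 3 solutions.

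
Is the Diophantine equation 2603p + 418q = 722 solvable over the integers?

yes

gcd(2603, 418):
  2603 = 6*418 + 95
  418 = 4*95 + 38
  95 = 2*38 + 19
  38 = 2*19
so gcd(2603, 418) = 19.
19 divides 722, so integer solutions exist.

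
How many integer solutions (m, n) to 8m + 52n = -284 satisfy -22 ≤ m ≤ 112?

gcd(52, 8) = 4  (52 = 6*8 + 4, 8 = 2*4).
Back-substituting, 8*(-6) + 52*(1) = 4.
Scale by -71: particular solution (426, -71); reduce m mod 13: (10, -7).
General solution: m = 10 + 13t, n = -7 - 2t for integer t.
-22 ≤ 10 + 13t ≤ 112 gives t ∈ [-2, 7], which is 10 values.

10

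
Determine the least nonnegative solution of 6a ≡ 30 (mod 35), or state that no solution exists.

gcd(35, 6):
  35 = 5*6 + 5
  6 = 1*5 + 1
  5 = 5*1
so gcd(35, 6) = 1.
1 divides 30, so solutions exist.
Back-substitute for Bézout coefficients:
  1 = 6 - 1*5
  ... = 6*(6) + 35*(-1)
So 6*(6) ≡ 1 (mod 35); multiply by 30: a ≡ 180 (mod 35).
Smallest nonnegative: a = 180 mod 35 = 5.

5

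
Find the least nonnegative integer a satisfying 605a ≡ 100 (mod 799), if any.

gcd(799, 605) = 1.
1 divides 100, so solutions exist.
By Bézout, 605*(-243) + 799*(184) = 1.
So 605*(-243) ≡ 1 (mod 799); multiply by 100: a ≡ -24300 (mod 799).
Smallest nonnegative: a = -24300 mod 799 = 469.

469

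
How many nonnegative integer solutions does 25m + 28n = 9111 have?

gcd(28, 25):
  28 = 1×25 + 3
  25 = 8×3 + 1
  3 = 3×1
so gcd(28, 25) = 1.
Back-substitute for Bézout coefficients:
  1 = 25 - 8×3
  ... = 25×(9) + 28×(-8)
Scale by 9111: one solution is (81999, -72888). Reduce m mod 28: (15, 312).
General: m = 15 + 28t, n = 312 - 25t.
m ≥ 0 ⇒ t ≥ 0; n ≥ 0 ⇒ t ≤ 12. So t ∈ [0, 12]: 13 solutions.

13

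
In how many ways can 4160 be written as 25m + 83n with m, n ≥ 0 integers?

gcd(83, 25) = 1.
By Bézout, 25*(10) + 83*(-3) = 1.
One solution: (17, 45).
General: m = 17 + 83t, n = 45 - 25t.
m ≥ 0 ⇒ t ≥ 0; n ≥ 0 ⇒ t ≤ 1. So t ∈ [0, 1]: 2 solutions.

2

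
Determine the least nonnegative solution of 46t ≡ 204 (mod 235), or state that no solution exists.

gcd(235, 46) = 1  (235 = 5*46 + 5, 46 = 9*5 + 1, 5 = 5*1).
1 divides 204, so solutions exist.
Back-substituting, 46*(46) + 235*(-9) = 1.
So 46*(46) ≡ 1 (mod 235); multiply by 204: t ≡ 9384 (mod 235).
Smallest nonnegative: t = 9384 mod 235 = 219.

219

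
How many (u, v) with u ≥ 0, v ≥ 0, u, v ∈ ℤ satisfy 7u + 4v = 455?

gcd(7, 4) = 1.
By Bézout, 7*(-1) + 4*(2) = 1.
One solution: (1, 112).
General: u = 1 + 4t, v = 112 - 7t.
u ≥ 0 ⇒ t ≥ 0; v ≥ 0 ⇒ t ≤ 16. So t ∈ [0, 16]: 17 solutions.

17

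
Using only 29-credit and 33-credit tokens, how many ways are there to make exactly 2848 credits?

3

Need nonnegative integers with 29j + 33k = 2848.
gcd(29, 33) = 1, and 29·(8) + 33·(-7) = 1.
So (j₀, k₀) = (22784, -19936); general j = 22784 + 33t, k = -19936 - 29t.
j ≥ 0 ⇒ t ≥ -690; k ≥ 0 ⇒ t ≤ -688. That's 3 values of t.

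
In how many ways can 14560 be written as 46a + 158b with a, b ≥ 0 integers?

4

gcd(158, 46) = 2  (158 = 3×46 + 20, 46 = 2×20 + 6, 20 = 3×6 + 2, 6 = 3×2).
Back-substituting, 46×(-24) + 158×(7) = 2.
Scale by 7280: one solution is (-174720, 50960). Reduce a mod 79: (28, 84).
General: a = 28 + 79t, b = 84 - 23t.
a ≥ 0 ⇒ t ≥ 0; b ≥ 0 ⇒ t ≤ 3. So t ∈ [0, 3]: 4 solutions.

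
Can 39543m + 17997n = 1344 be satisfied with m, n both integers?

yes

gcd(39543, 17997) = 21.
21 divides 1344, so integer solutions exist.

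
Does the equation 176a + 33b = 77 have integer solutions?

gcd(176, 33) = 11.
11 divides 77, so integer solutions exist.

yes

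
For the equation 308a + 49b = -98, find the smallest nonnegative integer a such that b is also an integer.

0

gcd(308, 49):
  308 = 6·49 + 14
  49 = 3·14 + 7
  14 = 2·7
so gcd(308, 49) = 7.
7 divides -98, so solutions exist.
Back-substitute for Bézout coefficients:
  7 = 49 - 3·14
  ... = 308·(-3) + 49·(19)
Scale by -98/7 = -14: (a₀, b₀) = (42, -266).
General solution: a = 42 + 7t, b = -266 - 44t for integer t.
a ≥ 0: smallest is 42 mod 7 = 0 (at t = -6), with b = -2.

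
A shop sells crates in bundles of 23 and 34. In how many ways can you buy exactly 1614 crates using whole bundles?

Need nonnegative integers with 23j + 34k = 1614.
gcd(23, 34) = 1, and 23·(3) + 34·(-2) = 1.
So (j₀, k₀) = (4842, -3228); general j = 4842 + 34t, k = -3228 - 23t.
j ≥ 0 ⇒ t ≥ -142; k ≥ 0 ⇒ t ≤ -141. That's 2 values of t.

2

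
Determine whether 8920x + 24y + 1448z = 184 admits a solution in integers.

gcd(8920, 24) = 8  (8920 = 371·24 + 16, 24 = 1·16 + 8, 16 = 2·8).
gcd(8, 1448) = 8.
8 divides 184, so integer solutions exist.

yes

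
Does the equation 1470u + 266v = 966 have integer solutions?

yes

gcd(1470, 266):
  1470 = 5·266 + 140
  266 = 1·140 + 126
  140 = 1·126 + 14
  126 = 9·14
so gcd(1470, 266) = 14.
14 divides 966, so integer solutions exist.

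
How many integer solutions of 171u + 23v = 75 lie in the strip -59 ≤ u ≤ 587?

gcd(171, 23):
  171 = 7*23 + 10
  23 = 2*10 + 3
  10 = 3*3 + 1
  3 = 3*1
so gcd(171, 23) = 1.
Back-substitute for Bézout coefficients:
  1 = 10 - 3*3
  ... = 171*(7) + 23*(-52)
Scale by 75: particular solution (525, -3900); reduce u mod 23: (19, -138).
General solution: u = 19 + 23t, v = -138 - 171t for integer t.
-59 ≤ 19 + 23t ≤ 587 gives t ∈ [-3, 24], which is 28 values.

28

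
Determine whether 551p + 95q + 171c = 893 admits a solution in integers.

gcd(551, 95):
  551 = 5*95 + 76
  95 = 1*76 + 19
  76 = 4*19
so gcd(551, 95) = 19.
gcd(19, 171) = 19.
19 divides 893, so integer solutions exist.

yes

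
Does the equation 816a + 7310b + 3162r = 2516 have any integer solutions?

gcd(7310, 816) = 34  (7310 = 8·816 + 782, 816 = 1·782 + 34, 782 = 23·34).
gcd(34, 3162) = 34.
34 divides 2516, so integer solutions exist.

yes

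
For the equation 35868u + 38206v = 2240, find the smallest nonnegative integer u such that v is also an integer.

gcd(38206, 35868):
  38206 = 1·35868 + 2338
  35868 = 15·2338 + 798
  2338 = 2·798 + 742
  798 = 1·742 + 56
  742 = 13·56 + 14
  56 = 4·14
so gcd(38206, 35868) = 14.
14 divides 2240, so solutions exist.
Back-substitute for Bézout coefficients:
  14 = 742 - 13·56
  ... = 35868·(-670) + 38206·(629)
Scale by 2240/14 = 160: (u₀, v₀) = (-107200, 100640).
General solution: u = -107200 + 2729t, v = 100640 - 2562t for integer t.
u ≥ 0: smallest is -107200 mod 2729 = 1960 (at t = 40), with v = -1840.

1960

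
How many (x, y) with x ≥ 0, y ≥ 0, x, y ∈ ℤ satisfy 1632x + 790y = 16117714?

gcd(1632, 790) = 2.
By Bézout, 1632*(76) + 790*(-157) = 2.
One solution: (352, 19675).
General: x = 352 + 395t, y = 19675 - 816t.
x ≥ 0 ⇒ t ≥ 0; y ≥ 0 ⇒ t ≤ 24. So t ∈ [0, 24]: 25 solutions.

25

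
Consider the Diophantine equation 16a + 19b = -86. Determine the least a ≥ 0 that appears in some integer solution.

16

gcd(19, 16) = 1  (19 = 1×16 + 3, 16 = 5×3 + 1, 3 = 3×1).
1 divides -86, so solutions exist.
Back-substituting, 16×(6) + 19×(-5) = 1.
Scale by -86/1 = -86: (a₀, b₀) = (-516, 430).
General solution: a = -516 + 19t, b = 430 - 16t for integer t.
a ≥ 0: smallest is -516 mod 19 = 16 (at t = 28), with b = -18.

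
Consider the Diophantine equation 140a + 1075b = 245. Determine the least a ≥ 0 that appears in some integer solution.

gcd(1075, 140):
  1075 = 7·140 + 95
  140 = 1·95 + 45
  95 = 2·45 + 5
  45 = 9·5
so gcd(1075, 140) = 5.
5 divides 245, so solutions exist.
Back-substitute for Bézout coefficients:
  5 = 95 - 2·45
  ... = 140·(-23) + 1075·(3)
Scale by 245/5 = 49: (a₀, b₀) = (-1127, 147).
General solution: a = -1127 + 215t, b = 147 - 28t for integer t.
a ≥ 0: smallest is -1127 mod 215 = 163 (at t = 6), with b = -21.

163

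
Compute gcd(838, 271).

1

gcd(838, 271) = 1  (838 = 3·271 + 25, 271 = 10·25 + 21, 25 = 1·21 + 4, 21 = 5·4 + 1, 4 = 4·1).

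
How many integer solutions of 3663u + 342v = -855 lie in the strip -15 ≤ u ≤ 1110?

29

gcd(3663, 342) = 9  (3663 = 10·342 + 243, 342 = 1·243 + 99, 243 = 2·99 + 45, 99 = 2·45 + 9, 45 = 5·9).
Back-substituting, 3663·(-7) + 342·(75) = 9.
Scale by -95: particular solution (665, -7125); reduce u mod 38: (19, -206).
General solution: u = 19 + 38t, v = -206 - 407t for integer t.
-15 ≤ 19 + 38t ≤ 1110 gives t ∈ [0, 28], which is 29 values.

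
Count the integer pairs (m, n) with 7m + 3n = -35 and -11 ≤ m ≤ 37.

17

gcd(7, 3):
  7 = 2×3 + 1
  3 = 3×1
so gcd(7, 3) = 1.
Back-substitute for Bézout coefficients:
  1 = 7 - 2×3
  ... = 7×(1) + 3×(-2)
Scale by -35: particular solution (-35, 70); reduce m mod 3: (1, -14).
General solution: m = 1 + 3t, n = -14 - 7t for integer t.
-11 ≤ 1 + 3t ≤ 37 gives t ∈ [-4, 12], which is 17 values.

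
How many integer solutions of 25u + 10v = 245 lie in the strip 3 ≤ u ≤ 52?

gcd(25, 10) = 5  (25 = 2*10 + 5, 10 = 2*5).
Back-substituting, 25*(1) + 10*(-2) = 5.
Scale by 49: particular solution (49, -98); reduce u mod 2: (1, 22).
General solution: u = 1 + 2t, v = 22 - 5t for integer t.
3 ≤ 1 + 2t ≤ 52 gives t ∈ [1, 25], which is 25 values.

25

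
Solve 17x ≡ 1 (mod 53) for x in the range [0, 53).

gcd(53, 17) = 1  (53 = 3·17 + 2, 17 = 8·2 + 1, 2 = 2·1).
Back-substituting, 17·(25) + 53·(-8) = 1.
So 17·25 ≡ 1 (mod 53), and 25 mod 53 = 25.

25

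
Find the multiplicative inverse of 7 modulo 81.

gcd(81, 7):
  81 = 11*7 + 4
  7 = 1*4 + 3
  4 = 1*3 + 1
  3 = 3*1
so gcd(81, 7) = 1.
Back-substitute for Bézout coefficients:
  1 = 4 - 1*3
  ... = 7*(-23) + 81*(2)
So 7*-23 ≡ 1 (mod 81), and -23 mod 81 = 58.

58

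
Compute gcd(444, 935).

1

gcd(935, 444):
  935 = 2×444 + 47
  444 = 9×47 + 21
  47 = 2×21 + 5
  21 = 4×5 + 1
  5 = 5×1
so gcd(935, 444) = 1.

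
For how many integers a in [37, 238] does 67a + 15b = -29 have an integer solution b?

14

gcd(67, 15) = 1  (67 = 4·15 + 7, 15 = 2·7 + 1, 7 = 7·1).
Back-substituting, 67·(-2) + 15·(9) = 1.
Scale by -29: particular solution (58, -261); reduce a mod 15: (13, -60).
General solution: a = 13 + 15t, b = -60 - 67t for integer t.
37 ≤ 13 + 15t ≤ 238 gives t ∈ [2, 15], which is 14 values.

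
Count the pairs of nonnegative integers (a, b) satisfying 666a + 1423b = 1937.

0

gcd(1423, 666) = 1.
By Bézout, 666·(344) + 1423·(-161) = 1.
One solution: (364, -169).
General: a = 364 + 1423t, b = -169 - 666t.
a ≥ 0 ⇒ t ≥ 0; b ≥ 0 ⇒ t ≤ -1. So t ∈ [0, -1]: 0 solutions.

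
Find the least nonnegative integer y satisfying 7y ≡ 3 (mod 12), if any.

9

gcd(12, 7) = 1.
1 divides 3, so solutions exist.
By Bézout, 7*(-5) + 12*(3) = 1.
So 7*(-5) ≡ 1 (mod 12); multiply by 3: y ≡ -15 (mod 12).
Smallest nonnegative: y = -15 mod 12 = 9.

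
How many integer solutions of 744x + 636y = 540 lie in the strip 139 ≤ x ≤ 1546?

27

gcd(744, 636) = 12.
By Bézout, 744×(6) + 636×(-7) = 12.
Particular solution: (5, -5).
General solution: x = 5 + 53t, y = -5 - 62t for integer t.
139 ≤ 5 + 53t ≤ 1546 gives t ∈ [3, 29], which is 27 values.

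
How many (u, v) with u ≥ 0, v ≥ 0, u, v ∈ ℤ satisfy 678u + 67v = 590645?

gcd(678, 67):
  678 = 10·67 + 8
  67 = 8·8 + 3
  8 = 2·3 + 2
  3 = 1·2 + 1
  2 = 2·1
so gcd(678, 67) = 1.
Back-substitute for Bézout coefficients:
  1 = 3 - 1·2
  ... = 678·(-25) + 67·(253)
Scale by 590645: one solution is (-14766125, 149433185). Reduce u mod 67: (5, 8765).
General: u = 5 + 67t, v = 8765 - 678t.
u ≥ 0 ⇒ t ≥ 0; v ≥ 0 ⇒ t ≤ 12. So t ∈ [0, 12]: 13 solutions.

13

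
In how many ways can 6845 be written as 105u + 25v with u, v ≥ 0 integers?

13

gcd(105, 25):
  105 = 4*25 + 5
  25 = 5*5
so gcd(105, 25) = 5.
Back-substitute for Bézout coefficients:
  5 = 105 - 4*25
  ... = 105*(1) + 25*(-4)
Scale by 1369: one solution is (1369, -5476). Reduce u mod 5: (4, 257).
General: u = 4 + 5t, v = 257 - 21t.
u ≥ 0 ⇒ t ≥ 0; v ≥ 0 ⇒ t ≤ 12. So t ∈ [0, 12]: 13 solutions.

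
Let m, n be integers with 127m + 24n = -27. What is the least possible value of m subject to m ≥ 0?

3

gcd(127, 24):
  127 = 5×24 + 7
  24 = 3×7 + 3
  7 = 2×3 + 1
  3 = 3×1
so gcd(127, 24) = 1.
1 divides -27, so solutions exist.
Back-substitute for Bézout coefficients:
  1 = 7 - 2×3
  ... = 127×(7) + 24×(-37)
Scale by -27/1 = -27: (m₀, n₀) = (-189, 999).
General solution: m = -189 + 24t, n = 999 - 127t for integer t.
m ≥ 0: smallest is -189 mod 24 = 3 (at t = 8), with n = -17.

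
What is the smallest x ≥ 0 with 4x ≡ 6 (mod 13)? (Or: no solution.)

8

gcd(13, 4):
  13 = 3*4 + 1
  4 = 4*1
so gcd(13, 4) = 1.
1 divides 6, so solutions exist.
Back-substitute for Bézout coefficients:
  1 = 13 - 3*4
  ... = 4*(-3) + 13*(1)
So 4*(-3) ≡ 1 (mod 13); multiply by 6: x ≡ -18 (mod 13).
Smallest nonnegative: x = -18 mod 13 = 8.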